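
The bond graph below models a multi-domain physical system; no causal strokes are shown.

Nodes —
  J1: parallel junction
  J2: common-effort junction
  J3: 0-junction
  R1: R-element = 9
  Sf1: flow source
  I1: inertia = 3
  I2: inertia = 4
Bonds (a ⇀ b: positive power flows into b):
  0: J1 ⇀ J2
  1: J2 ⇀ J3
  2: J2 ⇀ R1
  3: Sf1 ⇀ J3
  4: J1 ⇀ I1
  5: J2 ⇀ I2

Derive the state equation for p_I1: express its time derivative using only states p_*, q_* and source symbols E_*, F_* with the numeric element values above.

dp_I1/dt = 9*F_Sf1 - 3*p_I1 - 9*p_I2/4

β3 stroke→Sf1  (Sf1 (Sf) sets flow on bond)
β1 stroke→J3  (J3: last free bond brings effort in)
β4 stroke→I1  (I1: I, integral causality)
β0 stroke→J1  (J1 needs exactly one e-in)
β5 stroke→I2  (I2 integral (f out))
β2 stroke→J2  (closing 0-jn rule on J2)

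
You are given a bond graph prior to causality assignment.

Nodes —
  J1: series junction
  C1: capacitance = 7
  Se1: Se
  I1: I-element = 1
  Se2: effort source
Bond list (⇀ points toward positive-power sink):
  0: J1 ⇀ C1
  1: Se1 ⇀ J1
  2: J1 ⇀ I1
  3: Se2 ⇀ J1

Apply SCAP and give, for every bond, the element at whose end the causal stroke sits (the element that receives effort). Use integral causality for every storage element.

b1 |J1  (source Se1 imposes e)
b3 |J1  (Se2 (Se) sets effort on bond)
b0 |J1  (prefer integral on C1)
b2 |I1  (only one flow-in slot at J1)

b0 stroke at J1
b1 stroke at J1
b2 stroke at I1
b3 stroke at J1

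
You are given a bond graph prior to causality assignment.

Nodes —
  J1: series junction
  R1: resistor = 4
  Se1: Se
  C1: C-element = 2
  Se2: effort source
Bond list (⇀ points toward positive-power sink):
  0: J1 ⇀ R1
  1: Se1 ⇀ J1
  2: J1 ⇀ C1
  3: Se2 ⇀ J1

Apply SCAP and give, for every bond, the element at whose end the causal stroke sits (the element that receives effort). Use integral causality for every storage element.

β0 stroke→R1
β1 stroke→J1
β2 stroke→J1
β3 stroke→J1

b1 stroke→J1  (Se1: effort source, stroke at far end)
b3 stroke→J1  (Se2: effort source, stroke at far end)
b2 stroke→J1  (C1 outputs effort q/C1)
b0 stroke→R1  (only one flow-in slot at J1)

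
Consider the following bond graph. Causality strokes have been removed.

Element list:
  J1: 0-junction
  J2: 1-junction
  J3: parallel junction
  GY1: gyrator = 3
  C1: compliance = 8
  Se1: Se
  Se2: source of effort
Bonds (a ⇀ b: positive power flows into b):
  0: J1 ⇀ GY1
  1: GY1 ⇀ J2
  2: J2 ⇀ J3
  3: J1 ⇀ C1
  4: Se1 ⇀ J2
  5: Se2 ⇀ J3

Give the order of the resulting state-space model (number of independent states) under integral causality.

1  (C1 all integral)

β4 |J2  (Se1 (Se) sets effort on bond)
β5 |J3  (Se2 (Se) sets effort on bond)
β2 |J2  (J3 effort already set via bond 5)
β1 |GY1  (J2 needs exactly one f-in)
β0 |GY1  (through GY1, causality inverts; strokes same side of GY1)
β3 |J1  (J1: last free bond brings effort in)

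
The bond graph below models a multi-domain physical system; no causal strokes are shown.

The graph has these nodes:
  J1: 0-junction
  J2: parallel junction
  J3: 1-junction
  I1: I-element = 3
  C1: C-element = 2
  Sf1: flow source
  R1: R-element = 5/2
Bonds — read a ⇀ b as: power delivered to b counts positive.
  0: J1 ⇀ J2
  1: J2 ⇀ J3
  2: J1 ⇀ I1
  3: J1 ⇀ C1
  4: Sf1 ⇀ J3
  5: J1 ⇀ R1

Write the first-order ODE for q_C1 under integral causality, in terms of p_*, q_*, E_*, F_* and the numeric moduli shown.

dq_C1/dt = -F_Sf1 - p_I1/3 - q_C1/5

β4 →Sf1  (Sf1 (Sf) sets flow on bond)
β1 →J3  (J3: bond 4 brought flow, rest push out)
β0 →J2  (J2 needs exactly one e-in)
β2 →I1  (I1: I, integral causality)
β3 →J1  (C1 integral (e out))
β5 →R1  (0-jn J1 has e-setter on 3)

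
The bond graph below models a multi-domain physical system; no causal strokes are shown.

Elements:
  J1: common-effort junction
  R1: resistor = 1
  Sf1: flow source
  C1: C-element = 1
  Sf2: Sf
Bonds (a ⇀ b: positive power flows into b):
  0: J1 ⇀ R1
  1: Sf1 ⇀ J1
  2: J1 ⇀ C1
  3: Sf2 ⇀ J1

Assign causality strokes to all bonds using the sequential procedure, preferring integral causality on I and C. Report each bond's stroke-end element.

b1 stroke at Sf1  (source Sf1 imposes f)
b3 stroke at Sf2  (Sf2 fixes flow; stroke at Sf2)
b2 stroke at J1  (C1 integral (e out))
b0 stroke at R1  (J1 effort already set via bond 2)

b0 stroke→R1
b1 stroke→Sf1
b2 stroke→J1
b3 stroke→Sf2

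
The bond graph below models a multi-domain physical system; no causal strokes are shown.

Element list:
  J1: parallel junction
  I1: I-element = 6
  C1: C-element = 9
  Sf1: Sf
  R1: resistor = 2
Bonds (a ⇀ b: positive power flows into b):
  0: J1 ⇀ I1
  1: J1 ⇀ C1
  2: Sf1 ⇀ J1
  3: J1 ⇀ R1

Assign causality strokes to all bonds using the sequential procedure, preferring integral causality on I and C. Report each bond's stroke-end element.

bond 0 stroke at I1
bond 1 stroke at J1
bond 2 stroke at Sf1
bond 3 stroke at R1

#2 |Sf1  (Sf1 fixes flow; stroke at Sf1)
#0 |I1  (I1 integral (f out))
#1 |J1  (C1 integral (e out))
#3 |R1  (J1: bond 1 brought effort, rest push out)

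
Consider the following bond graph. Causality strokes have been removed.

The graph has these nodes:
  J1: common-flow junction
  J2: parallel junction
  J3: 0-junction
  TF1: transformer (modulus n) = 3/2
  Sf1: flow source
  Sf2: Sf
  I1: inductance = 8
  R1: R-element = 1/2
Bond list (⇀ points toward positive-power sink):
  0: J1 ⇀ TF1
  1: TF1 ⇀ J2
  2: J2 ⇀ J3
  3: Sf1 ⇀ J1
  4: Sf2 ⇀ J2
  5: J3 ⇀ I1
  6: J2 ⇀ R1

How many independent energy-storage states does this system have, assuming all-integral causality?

b3 |Sf1  (Sf1: flow source, stroke at near end)
b4 |Sf2  (Sf2 fixes flow; stroke at Sf2)
b0 |J1  (common-f at J1 fixed by 3)
b1 |TF1  (TF1 one-in-one-out from 0)
b5 |I1  (I1: I, integral causality)
b2 |J3  (only one effort-in slot at J3)
b6 |J2  (J2 needs exactly one e-in)

1  (I1 all integral)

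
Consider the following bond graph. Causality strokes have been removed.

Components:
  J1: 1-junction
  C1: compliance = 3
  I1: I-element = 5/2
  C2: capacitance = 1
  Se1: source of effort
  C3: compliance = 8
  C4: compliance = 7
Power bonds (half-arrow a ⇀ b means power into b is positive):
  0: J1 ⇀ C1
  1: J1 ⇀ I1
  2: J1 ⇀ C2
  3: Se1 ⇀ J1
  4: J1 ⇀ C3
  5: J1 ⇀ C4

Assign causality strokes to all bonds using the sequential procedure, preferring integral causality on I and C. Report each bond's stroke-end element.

β0 stroke at J1
β1 stroke at I1
β2 stroke at J1
β3 stroke at J1
β4 stroke at J1
β5 stroke at J1

β3 →J1  (Se1 (Se) sets effort on bond)
β0 →J1  (prefer integral on C1)
β1 →I1  (I1: I, integral causality)
β2 →J1  (1-jn J1 has f-setter on 1)
β4 →J1  (1-jn J1 has f-setter on 1)
β5 →J1  (1-jn J1 has f-setter on 1)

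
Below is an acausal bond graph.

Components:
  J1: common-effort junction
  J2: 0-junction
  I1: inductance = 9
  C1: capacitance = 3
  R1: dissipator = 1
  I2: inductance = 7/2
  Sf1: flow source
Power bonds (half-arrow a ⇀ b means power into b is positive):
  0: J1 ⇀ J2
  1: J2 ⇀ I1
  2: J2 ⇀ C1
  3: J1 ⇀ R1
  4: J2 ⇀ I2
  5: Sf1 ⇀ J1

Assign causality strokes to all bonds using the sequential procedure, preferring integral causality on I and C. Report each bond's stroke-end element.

bond 5 |Sf1  (source Sf1 imposes f)
bond 1 |I1  (prefer integral on I1)
bond 2 |J2  (prefer integral on C1)
bond 0 |J1  (0-jn J2 has e-setter on 2)
bond 4 |I2  (0-jn J2 has e-setter on 2)
bond 3 |R1  (0-jn J1 has e-setter on 0)

#0 stroke→J1
#1 stroke→I1
#2 stroke→J2
#3 stroke→R1
#4 stroke→I2
#5 stroke→Sf1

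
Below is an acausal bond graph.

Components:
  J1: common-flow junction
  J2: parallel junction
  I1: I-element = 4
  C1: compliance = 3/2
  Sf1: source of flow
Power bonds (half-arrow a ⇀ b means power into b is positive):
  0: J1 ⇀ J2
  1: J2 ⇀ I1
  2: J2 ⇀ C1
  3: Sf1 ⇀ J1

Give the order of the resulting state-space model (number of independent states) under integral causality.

2  (C1, I1 all integral)

b3 →Sf1  (Sf1: flow source, stroke at near end)
b0 →J1  (J1: bond 3 brought flow, rest push out)
b1 →I1  (I1 integral (f out))
b2 →J2  (closing 0-jn rule on J2)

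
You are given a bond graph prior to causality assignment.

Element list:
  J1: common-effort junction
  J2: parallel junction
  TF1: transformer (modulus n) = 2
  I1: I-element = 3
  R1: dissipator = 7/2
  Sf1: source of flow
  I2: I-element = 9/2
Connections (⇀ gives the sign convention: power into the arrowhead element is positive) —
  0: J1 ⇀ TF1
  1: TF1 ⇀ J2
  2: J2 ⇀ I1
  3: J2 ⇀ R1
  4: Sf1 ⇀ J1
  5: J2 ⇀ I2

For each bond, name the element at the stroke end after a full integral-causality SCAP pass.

β4 stroke→Sf1  (Sf1 (Sf) sets flow on bond)
β0 stroke→J1  (only one effort-in slot at J1)
β1 stroke→TF1  (through TF1, causality passes straight; one stroke at TF1)
β2 stroke→I1  (I1: I, integral causality)
β5 stroke→I2  (I2 integral (f out))
β3 stroke→J2  (J2: last free bond brings effort in)

β0 stroke→J1
β1 stroke→TF1
β2 stroke→I1
β3 stroke→J2
β4 stroke→Sf1
β5 stroke→I2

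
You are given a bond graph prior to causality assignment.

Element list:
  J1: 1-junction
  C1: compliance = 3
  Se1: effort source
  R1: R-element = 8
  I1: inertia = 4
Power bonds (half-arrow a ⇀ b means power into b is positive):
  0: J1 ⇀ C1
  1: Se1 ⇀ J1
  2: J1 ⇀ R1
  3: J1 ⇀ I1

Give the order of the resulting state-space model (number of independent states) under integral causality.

2  (C1, I1 all integral)

#1 →J1  (Se1 (Se) sets effort on bond)
#0 →J1  (prefer integral on C1)
#3 →I1  (I1 integral (f out))
#2 →J1  (J1: bond 3 brought flow, rest push out)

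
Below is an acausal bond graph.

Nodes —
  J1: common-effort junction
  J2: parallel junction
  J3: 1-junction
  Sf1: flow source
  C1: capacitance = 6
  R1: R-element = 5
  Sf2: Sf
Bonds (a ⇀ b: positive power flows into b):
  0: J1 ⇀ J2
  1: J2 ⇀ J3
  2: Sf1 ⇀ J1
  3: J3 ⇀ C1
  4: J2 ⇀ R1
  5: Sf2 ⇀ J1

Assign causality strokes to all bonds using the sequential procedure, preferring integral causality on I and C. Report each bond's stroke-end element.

b2 |Sf1  (source Sf1 imposes f)
b5 |Sf2  (Sf2 (Sf) sets flow on bond)
b0 |J1  (closing 0-jn rule on J1)
b3 |J3  (C1 outputs effort q/C1)
b1 |J2  (J3: last free bond brings flow in)
b4 |R1  (common-e at J2 fixed by 1)

β0 stroke at J1
β1 stroke at J2
β2 stroke at Sf1
β3 stroke at J3
β4 stroke at R1
β5 stroke at Sf2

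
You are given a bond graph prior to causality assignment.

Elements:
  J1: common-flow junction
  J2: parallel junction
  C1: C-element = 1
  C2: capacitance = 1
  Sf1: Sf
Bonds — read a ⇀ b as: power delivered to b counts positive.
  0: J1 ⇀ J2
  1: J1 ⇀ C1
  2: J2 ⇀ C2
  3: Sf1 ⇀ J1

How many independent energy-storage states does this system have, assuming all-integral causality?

b3 |Sf1  (Sf1 (Sf) sets flow on bond)
b0 |J1  (1-jn J1 has f-setter on 3)
b1 |J1  (J1: bond 3 brought flow, rest push out)
b2 |J2  (J2 needs exactly one e-in)

2  (C1, C2 all integral)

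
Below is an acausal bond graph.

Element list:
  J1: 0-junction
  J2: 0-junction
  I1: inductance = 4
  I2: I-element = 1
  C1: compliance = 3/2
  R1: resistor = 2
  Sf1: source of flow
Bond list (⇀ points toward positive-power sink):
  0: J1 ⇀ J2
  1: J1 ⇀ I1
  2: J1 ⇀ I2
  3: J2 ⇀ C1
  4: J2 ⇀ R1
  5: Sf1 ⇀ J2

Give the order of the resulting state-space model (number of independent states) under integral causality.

#5 →Sf1  (Sf1: flow source, stroke at near end)
#1 →I1  (I1 integral (f out))
#2 →I2  (I2 outputs flow p/I2)
#0 →J1  (J1: last free bond brings effort in)
#3 →J2  (prefer integral on C1)
#4 →R1  (J2 effort already set via bond 3)

3  (C1, I1, I2 all integral)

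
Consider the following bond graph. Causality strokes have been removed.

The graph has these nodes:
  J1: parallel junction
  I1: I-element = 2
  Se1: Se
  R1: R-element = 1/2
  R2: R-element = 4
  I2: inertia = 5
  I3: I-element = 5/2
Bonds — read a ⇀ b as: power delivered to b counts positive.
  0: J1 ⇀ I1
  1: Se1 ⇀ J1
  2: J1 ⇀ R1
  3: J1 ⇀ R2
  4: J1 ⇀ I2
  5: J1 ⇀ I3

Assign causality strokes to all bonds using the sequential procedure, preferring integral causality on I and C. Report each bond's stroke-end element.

β0 stroke at I1
β1 stroke at J1
β2 stroke at R1
β3 stroke at R2
β4 stroke at I2
β5 stroke at I3

β1 →J1  (Se1 fixes effort; stroke away)
β0 →I1  (common-e at J1 fixed by 1)
β2 →R1  (J1 effort already set via bond 1)
β3 →R2  (0-jn J1 has e-setter on 1)
β4 →I2  (J1 effort already set via bond 1)
β5 →I3  (J1 effort already set via bond 1)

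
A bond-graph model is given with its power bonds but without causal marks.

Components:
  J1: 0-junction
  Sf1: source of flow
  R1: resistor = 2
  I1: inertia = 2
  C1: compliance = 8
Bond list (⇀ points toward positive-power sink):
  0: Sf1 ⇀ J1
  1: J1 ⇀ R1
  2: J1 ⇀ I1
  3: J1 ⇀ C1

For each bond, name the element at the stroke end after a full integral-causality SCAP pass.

#0 →Sf1  (Sf1 fixes flow; stroke at Sf1)
#2 →I1  (I1 integral (f out))
#3 →J1  (C1: C, integral causality)
#1 →R1  (0-jn J1 has e-setter on 3)

β0 stroke at Sf1
β1 stroke at R1
β2 stroke at I1
β3 stroke at J1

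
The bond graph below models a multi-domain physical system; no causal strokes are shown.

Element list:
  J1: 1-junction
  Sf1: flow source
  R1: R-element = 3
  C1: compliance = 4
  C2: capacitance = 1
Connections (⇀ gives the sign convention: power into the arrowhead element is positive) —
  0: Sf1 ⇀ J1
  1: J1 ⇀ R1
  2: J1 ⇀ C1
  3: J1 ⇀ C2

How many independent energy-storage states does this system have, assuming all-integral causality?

2  (C1, C2 all integral)

β0 stroke→Sf1  (Sf1: flow source, stroke at near end)
β1 stroke→J1  (J1: bond 0 brought flow, rest push out)
β2 stroke→J1  (common-f at J1 fixed by 0)
β3 stroke→J1  (common-f at J1 fixed by 0)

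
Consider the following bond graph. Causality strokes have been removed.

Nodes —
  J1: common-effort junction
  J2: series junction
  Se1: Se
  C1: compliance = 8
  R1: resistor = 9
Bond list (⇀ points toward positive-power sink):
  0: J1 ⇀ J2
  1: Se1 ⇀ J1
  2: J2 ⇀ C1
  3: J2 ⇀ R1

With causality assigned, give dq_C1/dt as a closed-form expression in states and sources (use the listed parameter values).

dq_C1/dt = E_Se1/9 - q_C1/72

bond 1 stroke→J1  (Se1: effort source, stroke at far end)
bond 0 stroke→J2  (J1 effort already set via bond 1)
bond 2 stroke→J2  (C1 integral (e out))
bond 3 stroke→R1  (J2 needs exactly one f-in)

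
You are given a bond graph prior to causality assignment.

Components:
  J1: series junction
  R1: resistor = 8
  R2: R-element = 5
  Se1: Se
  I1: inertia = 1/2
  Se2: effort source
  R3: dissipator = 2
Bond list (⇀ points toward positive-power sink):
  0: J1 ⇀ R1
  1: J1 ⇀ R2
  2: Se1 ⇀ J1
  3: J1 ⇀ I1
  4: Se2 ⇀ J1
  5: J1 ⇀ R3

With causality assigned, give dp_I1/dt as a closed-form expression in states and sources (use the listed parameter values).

dp_I1/dt = E_Se1 + E_Se2 - 30*p_I1

#2 →J1  (Se1: effort source, stroke at far end)
#4 →J1  (Se2 (Se) sets effort on bond)
#3 →I1  (I1: I, integral causality)
#0 →J1  (J1 flow already set via bond 3)
#1 →J1  (J1 flow already set via bond 3)
#5 →J1  (J1: bond 3 brought flow, rest push out)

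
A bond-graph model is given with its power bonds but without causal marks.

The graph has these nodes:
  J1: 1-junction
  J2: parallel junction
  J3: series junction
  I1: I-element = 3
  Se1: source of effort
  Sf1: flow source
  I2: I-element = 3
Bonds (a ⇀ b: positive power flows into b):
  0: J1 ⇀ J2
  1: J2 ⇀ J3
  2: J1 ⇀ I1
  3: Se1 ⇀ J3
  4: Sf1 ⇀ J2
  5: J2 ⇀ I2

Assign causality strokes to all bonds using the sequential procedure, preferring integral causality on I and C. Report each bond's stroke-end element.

#3 stroke→J3  (source Se1 imposes e)
#4 stroke→Sf1  (Sf1 (Sf) sets flow on bond)
#1 stroke→J2  (closing 1-jn rule on J3)
#0 stroke→J1  (common-e at J2 fixed by 1)
#5 stroke→I2  (J2 effort already set via bond 1)
#2 stroke→I1  (only one flow-in slot at J1)

#0 |J1
#1 |J2
#2 |I1
#3 |J3
#4 |Sf1
#5 |I2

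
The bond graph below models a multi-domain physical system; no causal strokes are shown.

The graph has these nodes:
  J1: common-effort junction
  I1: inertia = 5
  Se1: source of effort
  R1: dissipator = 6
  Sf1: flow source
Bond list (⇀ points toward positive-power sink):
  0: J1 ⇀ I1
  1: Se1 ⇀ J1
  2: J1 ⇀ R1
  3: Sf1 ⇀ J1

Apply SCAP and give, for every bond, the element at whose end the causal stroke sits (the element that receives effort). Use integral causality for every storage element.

β1 stroke at J1  (Se1: effort source, stroke at far end)
β3 stroke at Sf1  (Sf1 fixes flow; stroke at Sf1)
β0 stroke at I1  (J1 effort already set via bond 1)
β2 stroke at R1  (common-e at J1 fixed by 1)

b0 stroke→I1
b1 stroke→J1
b2 stroke→R1
b3 stroke→Sf1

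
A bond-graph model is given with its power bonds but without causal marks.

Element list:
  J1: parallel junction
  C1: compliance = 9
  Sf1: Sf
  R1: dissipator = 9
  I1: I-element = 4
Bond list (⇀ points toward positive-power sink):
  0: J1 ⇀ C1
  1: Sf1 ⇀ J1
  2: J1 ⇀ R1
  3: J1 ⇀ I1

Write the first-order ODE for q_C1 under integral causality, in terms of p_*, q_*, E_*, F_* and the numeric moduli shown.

#1 stroke at Sf1  (Sf1 fixes flow; stroke at Sf1)
#0 stroke at J1  (C1 outputs effort q/C1)
#2 stroke at R1  (J1 effort already set via bond 0)
#3 stroke at I1  (0-jn J1 has e-setter on 0)

dq_C1/dt = F_Sf1 - p_I1/4 - q_C1/81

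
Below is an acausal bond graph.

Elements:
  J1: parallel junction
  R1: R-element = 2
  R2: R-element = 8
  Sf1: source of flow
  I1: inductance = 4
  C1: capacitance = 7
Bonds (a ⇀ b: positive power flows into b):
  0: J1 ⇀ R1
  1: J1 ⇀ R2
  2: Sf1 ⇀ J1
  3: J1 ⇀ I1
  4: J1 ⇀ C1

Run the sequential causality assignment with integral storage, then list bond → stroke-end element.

#2 |Sf1  (Sf1 fixes flow; stroke at Sf1)
#3 |I1  (I1 integral (f out))
#4 |J1  (C1: C, integral causality)
#0 |R1  (J1 effort already set via bond 4)
#1 |R2  (J1 effort already set via bond 4)

bond 0 |R1
bond 1 |R2
bond 2 |Sf1
bond 3 |I1
bond 4 |J1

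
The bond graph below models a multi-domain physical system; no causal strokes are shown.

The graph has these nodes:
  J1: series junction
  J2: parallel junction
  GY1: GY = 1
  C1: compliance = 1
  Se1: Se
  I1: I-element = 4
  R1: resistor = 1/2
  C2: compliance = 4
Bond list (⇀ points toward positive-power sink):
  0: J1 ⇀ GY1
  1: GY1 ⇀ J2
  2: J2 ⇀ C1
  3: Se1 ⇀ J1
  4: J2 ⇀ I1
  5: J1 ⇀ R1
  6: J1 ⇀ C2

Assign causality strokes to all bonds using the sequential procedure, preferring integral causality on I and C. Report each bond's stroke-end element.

bond 3 stroke at J1  (Se1 fixes effort; stroke away)
bond 2 stroke at J2  (C1 integral (e out))
bond 1 stroke at GY1  (J2 effort already set via bond 2)
bond 4 stroke at I1  (common-e at J2 fixed by 2)
bond 0 stroke at GY1  (through GY1, causality inverts; strokes same side of GY1)
bond 5 stroke at J1  (common-f at J1 fixed by 0)
bond 6 stroke at J1  (1-jn J1 has f-setter on 0)

#0 →GY1
#1 →GY1
#2 →J2
#3 →J1
#4 →I1
#5 →J1
#6 →J1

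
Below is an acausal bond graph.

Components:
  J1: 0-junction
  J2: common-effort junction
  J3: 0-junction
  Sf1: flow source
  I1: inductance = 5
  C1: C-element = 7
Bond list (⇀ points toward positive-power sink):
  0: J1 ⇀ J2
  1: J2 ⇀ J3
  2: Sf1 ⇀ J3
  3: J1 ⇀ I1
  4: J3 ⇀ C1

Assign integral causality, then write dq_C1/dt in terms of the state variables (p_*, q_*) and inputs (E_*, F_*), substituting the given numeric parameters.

dq_C1/dt = F_Sf1 - p_I1/5

bond 2 stroke→Sf1  (Sf1: flow source, stroke at near end)
bond 3 stroke→I1  (I1 outputs flow p/I1)
bond 0 stroke→J1  (J1 needs exactly one e-in)
bond 1 stroke→J2  (closing 0-jn rule on J2)
bond 4 stroke→J3  (closing 0-jn rule on J3)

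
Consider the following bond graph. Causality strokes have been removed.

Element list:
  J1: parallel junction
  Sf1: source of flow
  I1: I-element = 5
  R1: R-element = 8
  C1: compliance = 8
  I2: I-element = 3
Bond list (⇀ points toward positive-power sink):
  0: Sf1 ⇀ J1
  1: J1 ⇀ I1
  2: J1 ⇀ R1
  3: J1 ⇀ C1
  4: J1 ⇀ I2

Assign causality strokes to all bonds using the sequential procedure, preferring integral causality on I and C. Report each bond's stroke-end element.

bond 0 →Sf1
bond 1 →I1
bond 2 →R1
bond 3 →J1
bond 4 →I2

β0 stroke→Sf1  (source Sf1 imposes f)
β1 stroke→I1  (I1: I, integral causality)
β3 stroke→J1  (C1 outputs effort q/C1)
β2 stroke→R1  (0-jn J1 has e-setter on 3)
β4 stroke→I2  (0-jn J1 has e-setter on 3)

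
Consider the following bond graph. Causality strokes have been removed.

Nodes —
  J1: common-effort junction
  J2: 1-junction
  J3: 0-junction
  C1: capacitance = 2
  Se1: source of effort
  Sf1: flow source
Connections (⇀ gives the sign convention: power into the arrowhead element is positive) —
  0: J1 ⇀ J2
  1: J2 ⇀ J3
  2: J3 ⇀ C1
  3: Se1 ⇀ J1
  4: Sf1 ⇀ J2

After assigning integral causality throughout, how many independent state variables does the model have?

1  (C1 all integral)

#3 |J1  (Se1 fixes effort; stroke away)
#4 |Sf1  (Sf1 (Sf) sets flow on bond)
#0 |J2  (common-e at J1 fixed by 3)
#1 |J2  (J2: bond 4 brought flow, rest push out)
#2 |J3  (only one effort-in slot at J3)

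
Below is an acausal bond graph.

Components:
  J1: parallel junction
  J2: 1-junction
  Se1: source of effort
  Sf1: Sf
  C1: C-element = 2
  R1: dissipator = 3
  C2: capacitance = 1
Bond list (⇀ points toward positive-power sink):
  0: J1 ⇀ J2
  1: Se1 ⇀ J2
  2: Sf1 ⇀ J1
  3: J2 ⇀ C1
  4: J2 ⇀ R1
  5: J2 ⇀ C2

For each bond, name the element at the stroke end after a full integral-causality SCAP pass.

#1 stroke at J2  (source Se1 imposes e)
#2 stroke at Sf1  (Sf1 (Sf) sets flow on bond)
#0 stroke at J1  (only one effort-in slot at J1)
#3 stroke at J2  (J2 flow already set via bond 0)
#4 stroke at J2  (common-f at J2 fixed by 0)
#5 stroke at J2  (J2 flow already set via bond 0)

#0 |J1
#1 |J2
#2 |Sf1
#3 |J2
#4 |J2
#5 |J2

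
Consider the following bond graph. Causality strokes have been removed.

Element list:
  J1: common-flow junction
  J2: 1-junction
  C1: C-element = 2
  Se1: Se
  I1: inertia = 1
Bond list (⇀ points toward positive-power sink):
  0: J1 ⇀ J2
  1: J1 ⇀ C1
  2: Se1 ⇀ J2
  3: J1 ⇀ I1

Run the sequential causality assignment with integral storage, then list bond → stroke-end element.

β0 stroke→J1
β1 stroke→J1
β2 stroke→J2
β3 stroke→I1

bond 2 →J2  (source Se1 imposes e)
bond 0 →J1  (only one flow-in slot at J2)
bond 1 →J1  (prefer integral on C1)
bond 3 →I1  (closing 1-jn rule on J1)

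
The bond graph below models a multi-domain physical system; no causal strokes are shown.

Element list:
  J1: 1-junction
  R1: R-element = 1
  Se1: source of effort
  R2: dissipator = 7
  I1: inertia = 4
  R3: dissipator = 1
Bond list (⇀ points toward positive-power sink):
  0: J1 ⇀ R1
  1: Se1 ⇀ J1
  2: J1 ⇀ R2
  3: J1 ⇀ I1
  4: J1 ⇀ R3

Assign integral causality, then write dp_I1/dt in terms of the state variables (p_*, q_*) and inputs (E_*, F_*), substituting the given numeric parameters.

#1 stroke→J1  (Se1 fixes effort; stroke away)
#3 stroke→I1  (I1 integral (f out))
#0 stroke→J1  (J1: bond 3 brought flow, rest push out)
#2 stroke→J1  (J1 flow already set via bond 3)
#4 stroke→J1  (J1 flow already set via bond 3)

dp_I1/dt = E_Se1 - 9*p_I1/4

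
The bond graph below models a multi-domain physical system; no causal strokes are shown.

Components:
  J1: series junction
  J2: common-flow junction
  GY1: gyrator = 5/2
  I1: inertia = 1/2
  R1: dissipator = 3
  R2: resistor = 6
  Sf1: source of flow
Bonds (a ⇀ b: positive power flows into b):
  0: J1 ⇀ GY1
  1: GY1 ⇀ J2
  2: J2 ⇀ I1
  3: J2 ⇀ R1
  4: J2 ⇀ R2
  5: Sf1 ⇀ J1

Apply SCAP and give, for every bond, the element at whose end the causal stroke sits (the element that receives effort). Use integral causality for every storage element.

b0 →J1
b1 →J2
b2 →I1
b3 →J2
b4 →J2
b5 →Sf1

β5 stroke at Sf1  (Sf1: flow source, stroke at near end)
β0 stroke at J1  (common-f at J1 fixed by 5)
β1 stroke at J2  (through GY1, causality inverts; strokes same side of GY1)
β2 stroke at I1  (I1 outputs flow p/I1)
β3 stroke at J2  (common-f at J2 fixed by 2)
β4 stroke at J2  (common-f at J2 fixed by 2)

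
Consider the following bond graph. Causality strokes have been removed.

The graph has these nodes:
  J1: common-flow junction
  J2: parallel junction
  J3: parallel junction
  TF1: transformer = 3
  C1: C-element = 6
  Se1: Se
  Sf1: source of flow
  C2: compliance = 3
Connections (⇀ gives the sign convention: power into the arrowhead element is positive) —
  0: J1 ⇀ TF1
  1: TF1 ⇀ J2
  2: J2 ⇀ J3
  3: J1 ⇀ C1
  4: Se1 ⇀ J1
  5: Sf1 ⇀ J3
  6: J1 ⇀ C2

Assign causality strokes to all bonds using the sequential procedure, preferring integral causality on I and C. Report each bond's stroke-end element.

bond 0 stroke→TF1
bond 1 stroke→J2
bond 2 stroke→J3
bond 3 stroke→J1
bond 4 stroke→J1
bond 5 stroke→Sf1
bond 6 stroke→J1

b4 |J1  (Se1 fixes effort; stroke away)
b5 |Sf1  (Sf1 (Sf) sets flow on bond)
b2 |J3  (J3 needs exactly one e-in)
b1 |J2  (closing 0-jn rule on J2)
b0 |TF1  (TF TF1: opposite of bond 1)
b3 |J1  (1-jn J1 has f-setter on 0)
b6 |J1  (J1: bond 0 brought flow, rest push out)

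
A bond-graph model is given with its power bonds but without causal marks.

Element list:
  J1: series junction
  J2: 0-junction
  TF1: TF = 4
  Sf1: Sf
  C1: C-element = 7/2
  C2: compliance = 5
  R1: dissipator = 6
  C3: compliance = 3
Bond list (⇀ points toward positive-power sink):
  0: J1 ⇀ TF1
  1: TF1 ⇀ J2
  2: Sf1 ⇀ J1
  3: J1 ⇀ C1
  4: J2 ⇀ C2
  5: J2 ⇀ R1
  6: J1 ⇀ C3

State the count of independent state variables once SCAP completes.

bond 2 stroke at Sf1  (Sf1 (Sf) sets flow on bond)
bond 0 stroke at J1  (common-f at J1 fixed by 2)
bond 3 stroke at J1  (J1: bond 2 brought flow, rest push out)
bond 6 stroke at J1  (1-jn J1 has f-setter on 2)
bond 1 stroke at TF1  (TF TF1: opposite of bond 0)
bond 4 stroke at J2  (prefer integral on C2)
bond 5 stroke at R1  (J2: bond 4 brought effort, rest push out)

3  (C1, C2, C3 all integral)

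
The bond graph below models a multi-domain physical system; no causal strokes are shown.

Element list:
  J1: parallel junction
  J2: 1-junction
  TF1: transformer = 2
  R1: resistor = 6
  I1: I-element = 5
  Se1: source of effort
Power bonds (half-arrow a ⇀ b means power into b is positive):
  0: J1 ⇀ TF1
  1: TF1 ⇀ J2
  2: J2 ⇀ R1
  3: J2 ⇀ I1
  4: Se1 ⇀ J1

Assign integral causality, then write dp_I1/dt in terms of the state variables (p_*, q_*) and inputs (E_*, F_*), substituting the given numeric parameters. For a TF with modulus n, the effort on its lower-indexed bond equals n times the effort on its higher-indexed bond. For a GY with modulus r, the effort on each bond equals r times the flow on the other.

β4 |J1  (Se1 (Se) sets effort on bond)
β0 |TF1  (0-jn J1 has e-setter on 4)
β1 |J2  (through TF1, causality passes straight; one stroke at TF1)
β3 |I1  (I1 integral (f out))
β2 |J2  (J2 flow already set via bond 3)

dp_I1/dt = E_Se1/2 - 6*p_I1/5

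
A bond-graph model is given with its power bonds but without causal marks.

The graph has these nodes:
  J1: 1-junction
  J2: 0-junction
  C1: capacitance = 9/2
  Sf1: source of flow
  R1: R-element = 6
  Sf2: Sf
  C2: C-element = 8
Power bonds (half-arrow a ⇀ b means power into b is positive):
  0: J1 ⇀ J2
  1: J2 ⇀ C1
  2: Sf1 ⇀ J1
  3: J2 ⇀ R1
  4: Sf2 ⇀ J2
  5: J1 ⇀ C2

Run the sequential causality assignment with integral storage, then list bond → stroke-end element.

bond 2 stroke→Sf1  (source Sf1 imposes f)
bond 4 stroke→Sf2  (source Sf2 imposes f)
bond 0 stroke→J1  (J1: bond 2 brought flow, rest push out)
bond 5 stroke→J1  (J1: bond 2 brought flow, rest push out)
bond 1 stroke→J2  (C1 integral (e out))
bond 3 stroke→R1  (J2: bond 1 brought effort, rest push out)

b0 stroke→J1
b1 stroke→J2
b2 stroke→Sf1
b3 stroke→R1
b4 stroke→Sf2
b5 stroke→J1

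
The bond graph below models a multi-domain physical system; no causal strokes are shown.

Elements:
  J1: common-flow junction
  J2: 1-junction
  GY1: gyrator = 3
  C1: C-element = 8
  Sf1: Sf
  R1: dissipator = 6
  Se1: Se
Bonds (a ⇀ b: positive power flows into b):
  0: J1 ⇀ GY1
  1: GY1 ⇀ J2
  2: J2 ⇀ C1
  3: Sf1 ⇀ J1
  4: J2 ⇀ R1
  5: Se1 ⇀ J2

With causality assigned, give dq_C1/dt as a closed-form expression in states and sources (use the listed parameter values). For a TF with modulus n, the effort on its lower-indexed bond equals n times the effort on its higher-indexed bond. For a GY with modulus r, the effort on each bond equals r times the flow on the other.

dq_C1/dt = E_Se1/6 + F_Sf1/2 - q_C1/48

b3 →Sf1  (Sf1 (Sf) sets flow on bond)
b5 →J2  (source Se1 imposes e)
b0 →J1  (common-f at J1 fixed by 3)
b1 →J2  (GY GY1: same side as bond 0)
b2 →J2  (C1: C, integral causality)
b4 →R1  (only one flow-in slot at J2)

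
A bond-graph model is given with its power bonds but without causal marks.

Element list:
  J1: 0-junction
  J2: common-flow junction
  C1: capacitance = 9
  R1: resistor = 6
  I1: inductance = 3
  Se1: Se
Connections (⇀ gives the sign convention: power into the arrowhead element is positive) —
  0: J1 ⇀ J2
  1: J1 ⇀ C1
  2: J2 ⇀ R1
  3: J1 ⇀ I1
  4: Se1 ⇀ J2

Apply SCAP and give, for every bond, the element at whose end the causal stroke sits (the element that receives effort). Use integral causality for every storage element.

#4 stroke→J2  (Se1 fixes effort; stroke away)
#1 stroke→J1  (C1 outputs effort q/C1)
#0 stroke→J2  (J1: bond 1 brought effort, rest push out)
#3 stroke→I1  (common-e at J1 fixed by 1)
#2 stroke→R1  (J2 needs exactly one f-in)

β0 |J2
β1 |J1
β2 |R1
β3 |I1
β4 |J2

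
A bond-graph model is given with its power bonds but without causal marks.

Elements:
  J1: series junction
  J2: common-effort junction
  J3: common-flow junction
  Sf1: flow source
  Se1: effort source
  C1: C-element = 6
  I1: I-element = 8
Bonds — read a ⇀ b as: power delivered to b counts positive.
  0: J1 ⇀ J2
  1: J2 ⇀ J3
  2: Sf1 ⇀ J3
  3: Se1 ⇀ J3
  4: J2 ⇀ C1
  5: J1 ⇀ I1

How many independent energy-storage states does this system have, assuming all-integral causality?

2  (C1, I1 all integral)

b2 →Sf1  (Sf1: flow source, stroke at near end)
b3 →J3  (Se1 (Se) sets effort on bond)
b1 →J3  (J3 flow already set via bond 2)
b4 →J2  (prefer integral on C1)
b0 →J1  (0-jn J2 has e-setter on 4)
b5 →I1  (closing 1-jn rule on J1)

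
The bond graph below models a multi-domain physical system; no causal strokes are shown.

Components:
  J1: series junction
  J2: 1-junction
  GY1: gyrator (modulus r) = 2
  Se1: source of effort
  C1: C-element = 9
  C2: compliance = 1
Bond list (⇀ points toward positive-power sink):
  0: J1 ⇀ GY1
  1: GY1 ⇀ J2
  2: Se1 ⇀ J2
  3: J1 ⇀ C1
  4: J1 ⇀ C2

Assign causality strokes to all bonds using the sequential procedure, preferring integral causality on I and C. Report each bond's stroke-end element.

β2 →J2  (Se1 (Se) sets effort on bond)
β1 →GY1  (only one flow-in slot at J2)
β0 →GY1  (GY1 both-in/both-out from 1)
β3 →J1  (J1 flow already set via bond 0)
β4 →J1  (1-jn J1 has f-setter on 0)

#0 stroke→GY1
#1 stroke→GY1
#2 stroke→J2
#3 stroke→J1
#4 stroke→J1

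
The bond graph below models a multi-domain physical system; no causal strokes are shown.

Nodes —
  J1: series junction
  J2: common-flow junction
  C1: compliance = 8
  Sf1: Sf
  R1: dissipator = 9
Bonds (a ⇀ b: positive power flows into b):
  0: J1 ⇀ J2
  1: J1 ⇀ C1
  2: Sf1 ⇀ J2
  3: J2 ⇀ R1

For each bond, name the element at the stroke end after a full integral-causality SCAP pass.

β2 stroke at Sf1  (source Sf1 imposes f)
β0 stroke at J2  (common-f at J2 fixed by 2)
β3 stroke at J2  (1-jn J2 has f-setter on 2)
β1 stroke at J1  (J1 flow already set via bond 0)

b0 |J2
b1 |J1
b2 |Sf1
b3 |J2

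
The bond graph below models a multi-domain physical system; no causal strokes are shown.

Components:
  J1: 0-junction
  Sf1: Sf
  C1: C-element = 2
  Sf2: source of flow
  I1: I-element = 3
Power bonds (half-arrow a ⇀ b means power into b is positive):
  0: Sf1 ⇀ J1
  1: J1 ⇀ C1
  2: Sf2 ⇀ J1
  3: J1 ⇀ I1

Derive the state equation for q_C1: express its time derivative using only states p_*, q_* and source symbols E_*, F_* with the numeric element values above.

dq_C1/dt = F_Sf1 + F_Sf2 - p_I1/3

β0 stroke→Sf1  (Sf1 (Sf) sets flow on bond)
β2 stroke→Sf2  (source Sf2 imposes f)
β1 stroke→J1  (C1 outputs effort q/C1)
β3 stroke→I1  (0-jn J1 has e-setter on 1)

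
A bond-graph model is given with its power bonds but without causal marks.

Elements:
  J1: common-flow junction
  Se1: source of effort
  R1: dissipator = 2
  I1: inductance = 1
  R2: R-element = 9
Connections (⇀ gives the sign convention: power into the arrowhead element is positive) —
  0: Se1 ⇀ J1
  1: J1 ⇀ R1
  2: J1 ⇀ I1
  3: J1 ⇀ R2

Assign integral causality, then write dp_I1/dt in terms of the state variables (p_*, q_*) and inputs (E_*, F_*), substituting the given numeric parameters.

bond 0 stroke at J1  (Se1 (Se) sets effort on bond)
bond 2 stroke at I1  (prefer integral on I1)
bond 1 stroke at J1  (1-jn J1 has f-setter on 2)
bond 3 stroke at J1  (J1: bond 2 brought flow, rest push out)

dp_I1/dt = E_Se1 - 11*p_I1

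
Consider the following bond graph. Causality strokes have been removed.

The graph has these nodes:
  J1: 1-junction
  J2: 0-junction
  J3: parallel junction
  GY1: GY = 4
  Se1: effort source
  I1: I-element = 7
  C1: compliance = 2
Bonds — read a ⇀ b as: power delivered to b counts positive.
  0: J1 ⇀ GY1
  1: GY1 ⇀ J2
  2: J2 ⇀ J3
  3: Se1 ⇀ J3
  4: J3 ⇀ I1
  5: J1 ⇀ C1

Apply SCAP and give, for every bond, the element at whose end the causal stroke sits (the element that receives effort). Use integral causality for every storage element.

#0 →GY1
#1 →GY1
#2 →J2
#3 →J3
#4 →I1
#5 →J1

bond 3 stroke→J3  (Se1 (Se) sets effort on bond)
bond 2 stroke→J2  (J3: bond 3 brought effort, rest push out)
bond 4 stroke→I1  (J3: bond 3 brought effort, rest push out)
bond 1 stroke→GY1  (common-e at J2 fixed by 2)
bond 0 stroke→GY1  (through GY1, causality inverts; strokes same side of GY1)
bond 5 stroke→J1  (1-jn J1 has f-setter on 0)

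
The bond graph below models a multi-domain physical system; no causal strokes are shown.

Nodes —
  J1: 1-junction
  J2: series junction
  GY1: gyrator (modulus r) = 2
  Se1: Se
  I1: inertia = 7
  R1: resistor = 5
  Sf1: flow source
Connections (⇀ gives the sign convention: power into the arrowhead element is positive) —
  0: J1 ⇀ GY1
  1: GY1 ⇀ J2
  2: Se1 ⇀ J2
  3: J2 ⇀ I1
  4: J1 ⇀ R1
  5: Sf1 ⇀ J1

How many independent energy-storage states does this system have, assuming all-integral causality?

β2 stroke→J2  (Se1 fixes effort; stroke away)
β5 stroke→Sf1  (Sf1 (Sf) sets flow on bond)
β0 stroke→J1  (1-jn J1 has f-setter on 5)
β4 stroke→J1  (J1 flow already set via bond 5)
β1 stroke→J2  (GY1: gyrator matches bond 0)
β3 stroke→I1  (J2 needs exactly one f-in)

1  (I1 all integral)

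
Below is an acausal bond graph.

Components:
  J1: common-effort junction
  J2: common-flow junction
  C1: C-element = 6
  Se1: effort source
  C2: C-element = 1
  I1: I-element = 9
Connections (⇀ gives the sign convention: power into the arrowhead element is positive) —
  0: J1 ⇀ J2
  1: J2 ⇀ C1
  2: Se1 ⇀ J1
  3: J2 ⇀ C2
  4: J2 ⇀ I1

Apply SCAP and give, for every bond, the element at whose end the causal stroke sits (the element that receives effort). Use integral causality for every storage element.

#0 |J2
#1 |J2
#2 |J1
#3 |J2
#4 |I1

b2 stroke→J1  (Se1: effort source, stroke at far end)
b0 stroke→J2  (J1 effort already set via bond 2)
b1 stroke→J2  (prefer integral on C1)
b3 stroke→J2  (C2: C, integral causality)
b4 stroke→I1  (closing 1-jn rule on J2)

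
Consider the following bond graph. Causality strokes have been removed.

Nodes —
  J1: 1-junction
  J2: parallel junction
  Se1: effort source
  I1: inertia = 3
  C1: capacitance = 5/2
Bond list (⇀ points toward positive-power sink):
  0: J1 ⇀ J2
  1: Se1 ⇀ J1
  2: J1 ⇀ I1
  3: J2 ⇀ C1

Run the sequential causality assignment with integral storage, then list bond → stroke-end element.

b1 →J1  (source Se1 imposes e)
b2 →I1  (I1: I, integral causality)
b0 →J1  (common-f at J1 fixed by 2)
b3 →J2  (J2: last free bond brings effort in)

b0 →J1
b1 →J1
b2 →I1
b3 →J2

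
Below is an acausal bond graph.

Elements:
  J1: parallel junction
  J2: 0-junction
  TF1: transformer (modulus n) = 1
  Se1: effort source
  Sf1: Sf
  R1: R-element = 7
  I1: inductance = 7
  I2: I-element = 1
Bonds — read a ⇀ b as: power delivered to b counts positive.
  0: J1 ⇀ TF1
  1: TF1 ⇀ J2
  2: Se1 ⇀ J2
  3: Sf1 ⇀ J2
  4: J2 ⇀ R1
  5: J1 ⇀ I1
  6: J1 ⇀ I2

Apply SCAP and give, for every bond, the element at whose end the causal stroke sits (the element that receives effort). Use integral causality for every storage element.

b0 stroke at J1
b1 stroke at TF1
b2 stroke at J2
b3 stroke at Sf1
b4 stroke at R1
b5 stroke at I1
b6 stroke at I2

β2 stroke at J2  (Se1 (Se) sets effort on bond)
β3 stroke at Sf1  (Sf1: flow source, stroke at near end)
β1 stroke at TF1  (J2 effort already set via bond 2)
β4 stroke at R1  (common-e at J2 fixed by 2)
β0 stroke at J1  (through TF1, causality passes straight; one stroke at TF1)
β5 stroke at I1  (J1 effort already set via bond 0)
β6 stroke at I2  (J1: bond 0 brought effort, rest push out)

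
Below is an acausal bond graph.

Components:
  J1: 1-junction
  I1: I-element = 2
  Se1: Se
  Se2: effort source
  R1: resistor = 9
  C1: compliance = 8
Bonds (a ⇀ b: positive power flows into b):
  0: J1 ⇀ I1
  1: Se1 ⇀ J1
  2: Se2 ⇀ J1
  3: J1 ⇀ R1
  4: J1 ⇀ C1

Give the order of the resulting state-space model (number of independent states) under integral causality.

β1 |J1  (Se1: effort source, stroke at far end)
β2 |J1  (Se2 (Se) sets effort on bond)
β0 |I1  (I1 outputs flow p/I1)
β3 |J1  (common-f at J1 fixed by 0)
β4 |J1  (J1 flow already set via bond 0)

2  (C1, I1 all integral)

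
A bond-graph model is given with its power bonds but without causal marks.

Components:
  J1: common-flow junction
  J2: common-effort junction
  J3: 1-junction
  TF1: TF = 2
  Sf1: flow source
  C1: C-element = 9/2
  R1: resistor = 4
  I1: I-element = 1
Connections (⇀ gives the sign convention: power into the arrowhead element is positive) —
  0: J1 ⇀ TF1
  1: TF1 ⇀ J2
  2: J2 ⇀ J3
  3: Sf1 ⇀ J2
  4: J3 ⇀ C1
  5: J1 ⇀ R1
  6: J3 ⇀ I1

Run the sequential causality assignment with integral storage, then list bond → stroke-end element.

β3 stroke→Sf1  (source Sf1 imposes f)
β4 stroke→J3  (prefer integral on C1)
β6 stroke→I1  (I1 outputs flow p/I1)
β2 stroke→J3  (common-f at J3 fixed by 6)
β1 stroke→J2  (J2 needs exactly one e-in)
β0 stroke→TF1  (TF1: transformer flips bond 1)
β5 stroke→J1  (1-jn J1 has f-setter on 0)

#0 |TF1
#1 |J2
#2 |J3
#3 |Sf1
#4 |J3
#5 |J1
#6 |I1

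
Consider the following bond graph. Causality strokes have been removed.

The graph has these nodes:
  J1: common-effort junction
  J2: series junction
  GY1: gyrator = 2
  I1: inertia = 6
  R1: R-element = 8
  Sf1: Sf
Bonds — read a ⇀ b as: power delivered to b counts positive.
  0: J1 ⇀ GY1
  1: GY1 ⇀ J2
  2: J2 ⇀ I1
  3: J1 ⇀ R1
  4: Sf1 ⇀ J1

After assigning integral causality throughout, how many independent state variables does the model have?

b4 stroke→Sf1  (Sf1 fixes flow; stroke at Sf1)
b2 stroke→I1  (prefer integral on I1)
b1 stroke→J2  (J2: bond 2 brought flow, rest push out)
b0 stroke→J1  (GY1: gyrator matches bond 1)
b3 stroke→R1  (J1: bond 0 brought effort, rest push out)

1  (I1 all integral)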